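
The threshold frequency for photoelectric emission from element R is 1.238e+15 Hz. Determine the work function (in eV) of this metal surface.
5.12 eV

At the threshold frequency, photon energy equals work function:
φ = hf₀

Calculating:
φ = (6.626×10⁻³⁴ J·s)(1.238e+15 Hz)
φ = 5.12 eV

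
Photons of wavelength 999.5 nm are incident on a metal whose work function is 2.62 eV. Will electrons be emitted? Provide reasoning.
No

For photoemission, the photon energy must exceed the work function.

Photon energy: E = hc/λ = 1.2405 eV
Work function: φ = 2.62 eV

Since E_photon (1.2405 eV) < φ (2.62 eV), photoemission will NOT occur.
The threshold wavelength is λ₀ = hc/φ = 473.2 nm.
Since 999.5 nm > 473.2 nm, the photons lack sufficient energy.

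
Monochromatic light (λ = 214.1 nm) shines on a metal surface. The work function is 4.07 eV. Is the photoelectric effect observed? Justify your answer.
Yes

For photoemission, the photon energy must exceed the work function.

Photon energy: E = hc/λ = 5.7909 eV
Work function: φ = 4.07 eV

Since E_photon (5.7909 eV) > φ (4.07 eV), photoemission WILL occur.
The threshold wavelength is λ₀ = hc/φ = 304.6 nm.
Since 214.1 nm < 304.6 nm, the light has sufficient energy.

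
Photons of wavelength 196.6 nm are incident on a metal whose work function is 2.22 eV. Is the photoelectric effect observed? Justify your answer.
Yes

For photoemission, the photon energy must exceed the work function.

Photon energy: E = hc/λ = 6.3064 eV
Work function: φ = 2.22 eV

Since E_photon (6.3064 eV) > φ (2.22 eV), photoemission WILL occur.
The threshold wavelength is λ₀ = hc/φ = 558.5 nm.
Since 196.6 nm < 558.5 nm, the light has sufficient energy.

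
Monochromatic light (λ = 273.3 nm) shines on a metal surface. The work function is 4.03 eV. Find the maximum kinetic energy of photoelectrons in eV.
0.5066 eV

Using Einstein's photoelectric equation: KE_max = hf - φ = hc/λ - φ

First, calculate the photon energy:
E_photon = hc/λ = (6.626×10⁻³⁴ J·s)(3×10⁸ m/s) / (273.3×10⁻⁹ m)
E_photon = 4.5366 eV

Then, the maximum kinetic energy:
KE_max = E_photon - φ = 4.5366 eV - 4.03 eV = 0.5066 eV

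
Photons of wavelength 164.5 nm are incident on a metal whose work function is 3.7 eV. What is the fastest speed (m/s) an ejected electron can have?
1.1618e+06 m/s

First, find the maximum kinetic energy:
E_photon = hc/λ = 7.5370 eV
KE_max = E_photon - φ = 7.5370 - 3.7 = 3.8370 eV

Convert to Joules: KE_max = 3.8370 × 1.602×10⁻¹⁹ J = 6.1476e-19 J

Then use KE = ½mv² to find velocity:
v = √(2·KE/m) = √(2 × 6.1476e-19 J / 9.109e-31 kg)
v = 1.1618e+06 m/s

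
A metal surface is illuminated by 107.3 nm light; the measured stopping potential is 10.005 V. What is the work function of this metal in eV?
1.55 eV

The stopping potential gives the maximum kinetic energy: KE_max = eV_s = 10.005 eV

From Einstein's photoelectric equation: KE_max = hc/λ - φ
Rearranging: φ = hc/λ - KE_max

Calculate photon energy:
E_photon = hc/λ = (6.626×10⁻³⁴ J·s)(3×10⁸ m/s) / (107.3×10⁻⁹ m) = 11.5549 eV

Therefore:
φ = 11.5549 - 10.005 = 1.55 eV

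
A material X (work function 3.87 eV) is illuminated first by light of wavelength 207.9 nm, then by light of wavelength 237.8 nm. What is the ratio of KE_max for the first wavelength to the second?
1.5580

Using Einstein's equation: KE_max = hc/λ - φ

For λ₁ = 207.9 nm:
E₁ = hc/λ₁ = 5.9636 eV
KE₁ = E₁ - φ = 5.9636 - 3.87 = 2.0936 eV

For λ₂ = 237.8 nm:
E₂ = hc/λ₂ = 5.2138 eV
KE₂ = E₂ - φ = 5.2138 - 3.87 = 1.3438 eV

Ratio: KE₁/KE₂ = 2.0936/1.3438 = 1.5580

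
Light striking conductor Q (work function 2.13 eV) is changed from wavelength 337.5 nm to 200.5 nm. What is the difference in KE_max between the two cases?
2.5101 eV

Using Einstein's equation: KE_max = hc/λ - φ

For λ₁ = 337.5 nm:
KE₁ = hc/λ₁ - φ = 3.6736 - 2.13 = 1.5436 eV

For λ₂ = 200.5 nm:
KE₂ = hc/λ₂ - φ = 6.1838 - 2.13 = 4.0538 eV

Change in KE:
ΔKE = KE₂ - KE₁ = 4.0538 - 1.5436 = 2.5101 eV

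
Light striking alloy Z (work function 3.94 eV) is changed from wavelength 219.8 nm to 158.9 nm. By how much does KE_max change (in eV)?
2.1619 eV

Using Einstein's equation: KE_max = hc/λ - φ

For λ₁ = 219.8 nm:
KE₁ = hc/λ₁ - φ = 5.6408 - 3.94 = 1.7008 eV

For λ₂ = 158.9 nm:
KE₂ = hc/λ₂ - φ = 7.8027 - 3.94 = 3.8627 eV

Change in KE:
ΔKE = KE₂ - KE₁ = 3.8627 - 1.7008 = 2.1619 eV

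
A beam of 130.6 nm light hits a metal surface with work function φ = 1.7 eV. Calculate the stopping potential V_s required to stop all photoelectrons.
7.7934 V

The stopping potential V_s satisfies: eV_s = KE_max

First, find KE_max using Einstein's equation:
E_photon = hc/λ = 9.4934 eV
KE_max = E_photon - φ = 9.4934 - 1.7 = 7.7934 eV

Since eV_s = KE_max:
V_s = KE_max/e = 7.7934 V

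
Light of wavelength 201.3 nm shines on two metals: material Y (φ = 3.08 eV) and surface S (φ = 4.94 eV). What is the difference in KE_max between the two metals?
1.8600 eV

Using KE_max = hc/λ - φ for each metal:

Photon energy: E = hc/λ = 6.1592 eV

For material Y (φ₁ = 3.08 eV):
KE₁ = E - φ₁ = 6.1592 - 3.08 = 3.0792 eV

For surface S (φ₂ = 4.94 eV):
KE₂ = E - φ₂ = 6.1592 - 4.94 = 1.2192 eV

Difference:
ΔKE = KE₁ - KE₂ = 3.0792 - 1.2192 = 1.8600 eV

Note: The difference equals the difference in work functions: 4.94 - 3.08 = 1.86 eV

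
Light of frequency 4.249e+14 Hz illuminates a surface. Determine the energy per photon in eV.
1.7572 eV

Using E = hf:

E = hf = (6.626×10⁻³⁴ J·s)(4.249e+14 Hz)
E = 1.7572 eV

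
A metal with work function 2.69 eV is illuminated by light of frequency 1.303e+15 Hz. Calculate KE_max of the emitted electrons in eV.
2.6988 eV

Using Einstein's photoelectric equation: KE_max = hf - φ

First, calculate the photon energy:
E_photon = hf = (6.626×10⁻³⁴ J·s)(1.303e+15 Hz)
E_photon = 5.3888 eV

Then, the maximum kinetic energy:
KE_max = E_photon - φ = 5.3888 eV - 2.69 eV = 2.6988 eV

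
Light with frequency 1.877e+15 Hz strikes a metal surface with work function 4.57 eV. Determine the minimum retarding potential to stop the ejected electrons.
3.1926 V

The stopping potential V_s satisfies: eV_s = KE_max

First, find KE_max using Einstein's equation:
E_photon = hf = (6.626×10⁻³⁴ J·s)(1.877e+15 Hz) = 7.7626 eV
KE_max = E_photon - φ = 7.7626 - 4.57 = 3.1926 eV

Since eV_s = KE_max:
V_s = KE_max/e = 3.1926 V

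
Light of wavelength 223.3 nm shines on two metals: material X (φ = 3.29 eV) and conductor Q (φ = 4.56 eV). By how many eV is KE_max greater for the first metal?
1.2700 eV

Using KE_max = hc/λ - φ for each metal:

Photon energy: E = hc/λ = 5.5524 eV

For material X (φ₁ = 3.29 eV):
KE₁ = E - φ₁ = 5.5524 - 3.29 = 2.2624 eV

For conductor Q (φ₂ = 4.56 eV):
KE₂ = E - φ₂ = 5.5524 - 4.56 = 0.9924 eV

Difference:
ΔKE = KE₁ - KE₂ = 2.2624 - 0.9924 = 1.2700 eV

Note: The difference equals the difference in work functions: 4.56 - 3.29 = 1.27 eV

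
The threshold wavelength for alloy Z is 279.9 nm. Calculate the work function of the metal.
4.43 eV

At the threshold wavelength, photon energy equals work function:
φ = hc/λ₀

Calculating:
φ = (6.626×10⁻³⁴ J·s)(3×10⁸ m/s) / (279.9×10⁻⁹ m)
φ = 4.43 eV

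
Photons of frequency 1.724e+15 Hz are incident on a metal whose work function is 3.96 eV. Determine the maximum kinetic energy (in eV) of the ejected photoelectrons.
3.1699 eV

Using Einstein's photoelectric equation: KE_max = hf - φ

First, calculate the photon energy:
E_photon = hf = (6.626×10⁻³⁴ J·s)(1.724e+15 Hz)
E_photon = 7.1299 eV

Then, the maximum kinetic energy:
KE_max = E_photon - φ = 7.1299 eV - 3.96 eV = 3.1699 eV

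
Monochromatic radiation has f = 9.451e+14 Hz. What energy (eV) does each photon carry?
3.9086 eV

Using E = hf:

E = hf = (6.626×10⁻³⁴ J·s)(9.451e+14 Hz)
E = 3.9086 eV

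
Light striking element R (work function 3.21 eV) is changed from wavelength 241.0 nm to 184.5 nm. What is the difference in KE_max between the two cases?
1.5754 eV

Using Einstein's equation: KE_max = hc/λ - φ

For λ₁ = 241.0 nm:
KE₁ = hc/λ₁ - φ = 5.1446 - 3.21 = 1.9346 eV

For λ₂ = 184.5 nm:
KE₂ = hc/λ₂ - φ = 6.7200 - 3.21 = 3.5100 eV

Change in KE:
ΔKE = KE₂ - KE₁ = 3.5100 - 1.9346 = 1.5754 eV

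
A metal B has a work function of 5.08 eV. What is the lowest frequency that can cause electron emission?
1.2283e+15 Hz

The threshold frequency is when the photon energy equals the work function:
hf₀ = φ

Solving for f₀:
f₀ = φ/h = (5.08 eV × 1.602×10⁻¹⁹ J/eV) / (6.626×10⁻³⁴ J·s)
f₀ = 1.2283e+15 Hz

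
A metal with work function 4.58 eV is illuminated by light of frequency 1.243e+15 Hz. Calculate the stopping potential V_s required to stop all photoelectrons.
0.5606 V

The stopping potential V_s satisfies: eV_s = KE_max

First, find KE_max using Einstein's equation:
E_photon = hf = (6.626×10⁻³⁴ J·s)(1.243e+15 Hz) = 5.1406 eV
KE_max = E_photon - φ = 5.1406 - 4.58 = 0.5606 eV

Since eV_s = KE_max:
V_s = KE_max/e = 0.5606 V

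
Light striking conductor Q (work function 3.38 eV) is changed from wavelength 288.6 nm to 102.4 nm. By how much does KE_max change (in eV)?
7.8118 eV

Using Einstein's equation: KE_max = hc/λ - φ

For λ₁ = 288.6 nm:
KE₁ = hc/λ₁ - φ = 4.2961 - 3.38 = 0.9161 eV

For λ₂ = 102.4 nm:
KE₂ = hc/λ₂ - φ = 12.1078 - 3.38 = 8.7278 eV

Change in KE:
ΔKE = KE₂ - KE₁ = 8.7278 - 0.9161 = 7.8118 eV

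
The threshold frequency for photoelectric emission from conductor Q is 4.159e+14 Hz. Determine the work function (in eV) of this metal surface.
1.72 eV

At the threshold frequency, photon energy equals work function:
φ = hf₀

Calculating:
φ = (6.626×10⁻³⁴ J·s)(4.159e+14 Hz)
φ = 1.72 eV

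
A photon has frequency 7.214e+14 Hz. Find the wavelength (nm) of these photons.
415.57 nm

Using the wave equation: c = fλ

Solving for wavelength:
λ = c/f = (3×10⁸ m/s) / (7.214e+14 Hz)
λ = 415.57 nm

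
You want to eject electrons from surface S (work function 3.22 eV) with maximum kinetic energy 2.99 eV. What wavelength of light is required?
199.65 nm

From Einstein's equation: KE_max = hc/λ - φ

Rearranging for λ:
hc/λ = KE_max + φ
λ = hc/(KE_max + φ)

Required photon energy:
E_photon = KE_max + φ = 2.99 + 3.22 = 6.21 eV

Required wavelength:
λ = hc/E_photon = (6.626×10⁻³⁴)(3×10⁸) / (6.21 × 1.602×10⁻¹⁹)
λ = 199.65 nm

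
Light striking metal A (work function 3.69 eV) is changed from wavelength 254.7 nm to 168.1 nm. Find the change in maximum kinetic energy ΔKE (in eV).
2.5078 eV

Using Einstein's equation: KE_max = hc/λ - φ

For λ₁ = 254.7 nm:
KE₁ = hc/λ₁ - φ = 4.8679 - 3.69 = 1.1779 eV

For λ₂ = 168.1 nm:
KE₂ = hc/λ₂ - φ = 7.3756 - 3.69 = 3.6856 eV

Change in KE:
ΔKE = KE₂ - KE₁ = 3.6856 - 1.1779 = 2.5078 eV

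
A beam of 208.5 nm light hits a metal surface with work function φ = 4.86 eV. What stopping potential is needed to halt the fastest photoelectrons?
1.0865 V

The stopping potential V_s satisfies: eV_s = KE_max

First, find KE_max using Einstein's equation:
E_photon = hc/λ = 5.9465 eV
KE_max = E_photon - φ = 5.9465 - 4.86 = 1.0865 eV

Since eV_s = KE_max:
V_s = KE_max/e = 1.0865 V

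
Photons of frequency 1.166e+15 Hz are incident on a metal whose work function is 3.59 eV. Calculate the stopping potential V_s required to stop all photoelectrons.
1.2322 V

The stopping potential V_s satisfies: eV_s = KE_max

First, find KE_max using Einstein's equation:
E_photon = hf = (6.626×10⁻³⁴ J·s)(1.166e+15 Hz) = 4.8222 eV
KE_max = E_photon - φ = 4.8222 - 3.59 = 1.2322 eV

Since eV_s = KE_max:
V_s = KE_max/e = 1.2322 V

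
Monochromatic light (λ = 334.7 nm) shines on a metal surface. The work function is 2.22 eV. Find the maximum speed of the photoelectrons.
7.2259e+05 m/s

First, find the maximum kinetic energy:
E_photon = hc/λ = 3.7043 eV
KE_max = E_photon - φ = 3.7043 - 2.22 = 1.4843 eV

Convert to Joules: KE_max = 1.4843 × 1.602×10⁻¹⁹ J = 2.3782e-19 J

Then use KE = ½mv² to find velocity:
v = √(2·KE/m) = √(2 × 2.3782e-19 J / 9.109e-31 kg)
v = 7.2259e+05 m/s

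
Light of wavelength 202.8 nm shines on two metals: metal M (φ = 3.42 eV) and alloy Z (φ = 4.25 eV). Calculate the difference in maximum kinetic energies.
0.8300 eV

Using KE_max = hc/λ - φ for each metal:

Photon energy: E = hc/λ = 6.1136 eV

For metal M (φ₁ = 3.42 eV):
KE₁ = E - φ₁ = 6.1136 - 3.42 = 2.6936 eV

For alloy Z (φ₂ = 4.25 eV):
KE₂ = E - φ₂ = 6.1136 - 4.25 = 1.8636 eV

Difference:
ΔKE = KE₁ - KE₂ = 2.6936 - 1.8636 = 0.8300 eV

Note: The difference equals the difference in work functions: 4.25 - 3.42 = 0.83 eV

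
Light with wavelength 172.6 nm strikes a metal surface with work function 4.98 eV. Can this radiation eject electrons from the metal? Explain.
Yes

For photoemission, the photon energy must exceed the work function.

Photon energy: E = hc/λ = 7.1833 eV
Work function: φ = 4.98 eV

Since E_photon (7.1833 eV) > φ (4.98 eV), photoemission WILL occur.
The threshold wavelength is λ₀ = hc/φ = 249.0 nm.
Since 172.6 nm < 249.0 nm, the light has sufficient energy.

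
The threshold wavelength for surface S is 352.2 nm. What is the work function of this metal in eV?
3.52 eV

At the threshold wavelength, photon energy equals work function:
φ = hc/λ₀

Calculating:
φ = (6.626×10⁻³⁴ J·s)(3×10⁸ m/s) / (352.2×10⁻⁹ m)
φ = 3.52 eV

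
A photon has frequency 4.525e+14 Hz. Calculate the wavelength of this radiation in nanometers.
662.52 nm

Using the wave equation: c = fλ

Solving for wavelength:
λ = c/f = (3×10⁸ m/s) / (4.525e+14 Hz)
λ = 662.52 nm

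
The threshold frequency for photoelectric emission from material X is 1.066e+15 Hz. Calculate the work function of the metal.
4.41 eV

At the threshold frequency, photon energy equals work function:
φ = hf₀

Calculating:
φ = (6.626×10⁻³⁴ J·s)(1.066e+15 Hz)
φ = 4.41 eV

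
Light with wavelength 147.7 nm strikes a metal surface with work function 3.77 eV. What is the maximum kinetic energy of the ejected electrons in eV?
4.6243 eV

Using Einstein's photoelectric equation: KE_max = hf - φ = hc/λ - φ

First, calculate the photon energy:
E_photon = hc/λ = (6.626×10⁻³⁴ J·s)(3×10⁸ m/s) / (147.7×10⁻⁹ m)
E_photon = 8.3943 eV

Then, the maximum kinetic energy:
KE_max = E_photon - φ = 8.3943 eV - 3.77 eV = 4.6243 eV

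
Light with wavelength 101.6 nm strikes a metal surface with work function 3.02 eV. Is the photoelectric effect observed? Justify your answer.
Yes

For photoemission, the photon energy must exceed the work function.

Photon energy: E = hc/λ = 12.2032 eV
Work function: φ = 3.02 eV

Since E_photon (12.2032 eV) > φ (3.02 eV), photoemission WILL occur.
The threshold wavelength is λ₀ = hc/φ = 410.5 nm.
Since 101.6 nm < 410.5 nm, the light has sufficient energy.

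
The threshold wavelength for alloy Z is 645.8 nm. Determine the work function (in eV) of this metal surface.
1.92 eV

At the threshold wavelength, photon energy equals work function:
φ = hc/λ₀

Calculating:
φ = (6.626×10⁻³⁴ J·s)(3×10⁸ m/s) / (645.8×10⁻⁹ m)
φ = 1.92 eV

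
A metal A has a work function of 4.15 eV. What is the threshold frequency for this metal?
1.0035e+15 Hz

The threshold frequency is when the photon energy equals the work function:
hf₀ = φ

Solving for f₀:
f₀ = φ/h = (4.15 eV × 1.602×10⁻¹⁹ J/eV) / (6.626×10⁻³⁴ J·s)
f₀ = 1.0035e+15 Hz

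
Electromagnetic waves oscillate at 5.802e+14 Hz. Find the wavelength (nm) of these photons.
516.71 nm

Using the wave equation: c = fλ

Solving for wavelength:
λ = c/f = (3×10⁸ m/s) / (5.802e+14 Hz)
λ = 516.71 nm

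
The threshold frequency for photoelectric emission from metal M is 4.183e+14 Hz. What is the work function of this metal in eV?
1.73 eV

At the threshold frequency, photon energy equals work function:
φ = hf₀

Calculating:
φ = (6.626×10⁻³⁴ J·s)(4.183e+14 Hz)
φ = 1.73 eV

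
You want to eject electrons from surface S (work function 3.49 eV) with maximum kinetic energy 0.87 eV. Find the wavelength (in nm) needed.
284.37 nm

From Einstein's equation: KE_max = hc/λ - φ

Rearranging for λ:
hc/λ = KE_max + φ
λ = hc/(KE_max + φ)

Required photon energy:
E_photon = KE_max + φ = 0.87 + 3.49 = 4.36 eV

Required wavelength:
λ = hc/E_photon = (6.626×10⁻³⁴)(3×10⁸) / (4.36 × 1.602×10⁻¹⁹)
λ = 284.37 nm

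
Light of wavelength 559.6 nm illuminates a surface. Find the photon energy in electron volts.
2.2156 eV

Using E = hf = hc/λ:

E = hc/λ = (6.626×10⁻³⁴ J·s)(3×10⁸ m/s) / (559.6×10⁻⁹ m)
E = 2.2156 eV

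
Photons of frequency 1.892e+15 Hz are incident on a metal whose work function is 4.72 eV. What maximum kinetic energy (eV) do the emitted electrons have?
3.1047 eV

Using Einstein's photoelectric equation: KE_max = hf - φ

First, calculate the photon energy:
E_photon = hf = (6.626×10⁻³⁴ J·s)(1.892e+15 Hz)
E_photon = 7.8247 eV

Then, the maximum kinetic energy:
KE_max = E_photon - φ = 7.8247 eV - 4.72 eV = 3.1047 eV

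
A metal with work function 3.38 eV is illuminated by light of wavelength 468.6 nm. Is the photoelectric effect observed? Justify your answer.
No

For photoemission, the photon energy must exceed the work function.

Photon energy: E = hc/λ = 2.6458 eV
Work function: φ = 3.38 eV

Since E_photon (2.6458 eV) < φ (3.38 eV), photoemission will NOT occur.
The threshold wavelength is λ₀ = hc/φ = 366.8 nm.
Since 468.6 nm > 366.8 nm, the photons lack sufficient energy.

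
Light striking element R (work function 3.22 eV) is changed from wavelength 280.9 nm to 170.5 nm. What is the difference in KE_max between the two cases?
2.8580 eV

Using Einstein's equation: KE_max = hc/λ - φ

For λ₁ = 280.9 nm:
KE₁ = hc/λ₁ - φ = 4.4138 - 3.22 = 1.1938 eV

For λ₂ = 170.5 nm:
KE₂ = hc/λ₂ - φ = 7.2718 - 3.22 = 4.0518 eV

Change in KE:
ΔKE = KE₂ - KE₁ = 4.0518 - 1.1938 = 2.8580 eV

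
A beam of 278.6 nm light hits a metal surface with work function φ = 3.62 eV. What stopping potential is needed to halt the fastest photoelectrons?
0.8303 V

The stopping potential V_s satisfies: eV_s = KE_max

First, find KE_max using Einstein's equation:
E_photon = hc/λ = 4.4503 eV
KE_max = E_photon - φ = 4.4503 - 3.62 = 0.8303 eV

Since eV_s = KE_max:
V_s = KE_max/e = 0.8303 V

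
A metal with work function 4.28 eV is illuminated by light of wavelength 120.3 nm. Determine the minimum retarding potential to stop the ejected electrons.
6.0263 V

The stopping potential V_s satisfies: eV_s = KE_max

First, find KE_max using Einstein's equation:
E_photon = hc/λ = 10.3063 eV
KE_max = E_photon - φ = 10.3063 - 4.28 = 6.0263 eV

Since eV_s = KE_max:
V_s = KE_max/e = 6.0263 V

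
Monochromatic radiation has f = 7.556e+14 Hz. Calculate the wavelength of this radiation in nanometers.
396.76 nm

Using the wave equation: c = fλ

Solving for wavelength:
λ = c/f = (3×10⁸ m/s) / (7.556e+14 Hz)
λ = 396.76 nm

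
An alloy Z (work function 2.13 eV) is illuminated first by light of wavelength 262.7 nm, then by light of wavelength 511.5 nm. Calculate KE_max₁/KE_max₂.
8.8102

Using Einstein's equation: KE_max = hc/λ - φ

For λ₁ = 262.7 nm:
E₁ = hc/λ₁ = 4.7196 eV
KE₁ = E₁ - φ = 4.7196 - 2.13 = 2.5896 eV

For λ₂ = 511.5 nm:
E₂ = hc/λ₂ = 2.4239 eV
KE₂ = E₂ - φ = 2.4239 - 2.13 = 0.2939 eV

Ratio: KE₁/KE₂ = 2.5896/0.2939 = 8.8102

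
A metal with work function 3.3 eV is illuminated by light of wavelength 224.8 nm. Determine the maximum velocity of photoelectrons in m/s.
8.8276e+05 m/s

First, find the maximum kinetic energy:
E_photon = hc/λ = 5.5153 eV
KE_max = E_photon - φ = 5.5153 - 3.3 = 2.2153 eV

Convert to Joules: KE_max = 2.2153 × 1.602×10⁻¹⁹ J = 3.5493e-19 J

Then use KE = ½mv² to find velocity:
v = √(2·KE/m) = √(2 × 3.5493e-19 J / 9.109e-31 kg)
v = 8.8276e+05 m/s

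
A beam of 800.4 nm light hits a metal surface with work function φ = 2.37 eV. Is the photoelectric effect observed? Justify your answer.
No

For photoemission, the photon energy must exceed the work function.

Photon energy: E = hc/λ = 1.5490 eV
Work function: φ = 2.37 eV

Since E_photon (1.5490 eV) < φ (2.37 eV), photoemission will NOT occur.
The threshold wavelength is λ₀ = hc/φ = 523.1 nm.
Since 800.4 nm > 523.1 nm, the photons lack sufficient energy.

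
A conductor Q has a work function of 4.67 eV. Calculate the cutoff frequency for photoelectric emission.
1.1292e+15 Hz

The threshold frequency is when the photon energy equals the work function:
hf₀ = φ

Solving for f₀:
f₀ = φ/h = (4.67 eV × 1.602×10⁻¹⁹ J/eV) / (6.626×10⁻³⁴ J·s)
f₀ = 1.1292e+15 Hz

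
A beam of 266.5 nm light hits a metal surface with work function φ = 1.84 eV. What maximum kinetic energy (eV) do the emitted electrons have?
2.8123 eV

Using Einstein's photoelectric equation: KE_max = hf - φ = hc/λ - φ

First, calculate the photon energy:
E_photon = hc/λ = (6.626×10⁻³⁴ J·s)(3×10⁸ m/s) / (266.5×10⁻⁹ m)
E_photon = 4.6523 eV

Then, the maximum kinetic energy:
KE_max = E_photon - φ = 4.6523 eV - 1.84 eV = 2.8123 eV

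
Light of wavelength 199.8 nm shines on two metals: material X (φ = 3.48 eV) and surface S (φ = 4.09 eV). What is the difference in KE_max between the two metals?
0.6100 eV

Using KE_max = hc/λ - φ for each metal:

Photon energy: E = hc/λ = 6.2054 eV

For material X (φ₁ = 3.48 eV):
KE₁ = E - φ₁ = 6.2054 - 3.48 = 2.7254 eV

For surface S (φ₂ = 4.09 eV):
KE₂ = E - φ₂ = 6.2054 - 4.09 = 2.1154 eV

Difference:
ΔKE = KE₁ - KE₂ = 2.7254 - 2.1154 = 0.6100 eV

Note: The difference equals the difference in work functions: 4.09 - 3.48 = 0.61 eV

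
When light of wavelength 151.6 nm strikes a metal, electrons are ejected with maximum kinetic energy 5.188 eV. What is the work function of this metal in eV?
2.99 eV

From Einstein's photoelectric equation: KE_max = hf - φ = hc/λ - φ

Rearranging for φ:
φ = hc/λ - KE_max

Calculate photon energy:
E_photon = hc/λ = 8.1784 eV

Therefore:
φ = 8.1784 - 5.188 = 2.99 eV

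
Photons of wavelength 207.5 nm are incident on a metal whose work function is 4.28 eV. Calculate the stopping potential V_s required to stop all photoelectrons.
1.6951 V

The stopping potential V_s satisfies: eV_s = KE_max

First, find KE_max using Einstein's equation:
E_photon = hc/λ = 5.9751 eV
KE_max = E_photon - φ = 5.9751 - 4.28 = 1.6951 eV

Since eV_s = KE_max:
V_s = KE_max/e = 1.6951 V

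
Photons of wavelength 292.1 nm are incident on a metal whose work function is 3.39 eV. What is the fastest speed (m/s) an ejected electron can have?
5.4828e+05 m/s

First, find the maximum kinetic energy:
E_photon = hc/λ = 4.2446 eV
KE_max = E_photon - φ = 4.2446 - 3.39 = 0.8546 eV

Convert to Joules: KE_max = 0.8546 × 1.602×10⁻¹⁹ J = 1.3692e-19 J

Then use KE = ½mv² to find velocity:
v = √(2·KE/m) = √(2 × 1.3692e-19 J / 9.109e-31 kg)
v = 5.4828e+05 m/s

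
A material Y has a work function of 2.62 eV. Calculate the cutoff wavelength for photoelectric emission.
473.22 nm

The threshold wavelength is when the photon energy equals the work function:
hc/λ₀ = φ

Solving for λ₀:
λ₀ = hc/φ = (6.626×10⁻³⁴ J·s)(3×10⁸ m/s) / (2.62 eV × 1.602×10⁻¹⁹ J/eV)
λ₀ = 473.22 nm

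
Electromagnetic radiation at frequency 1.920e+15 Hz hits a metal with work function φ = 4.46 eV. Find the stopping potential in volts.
3.4805 V

The stopping potential V_s satisfies: eV_s = KE_max

First, find KE_max using Einstein's equation:
E_photon = hf = (6.626×10⁻³⁴ J·s)(1.920e+15 Hz) = 7.9405 eV
KE_max = E_photon - φ = 7.9405 - 4.46 = 3.4805 eV

Since eV_s = KE_max:
V_s = KE_max/e = 3.4805 V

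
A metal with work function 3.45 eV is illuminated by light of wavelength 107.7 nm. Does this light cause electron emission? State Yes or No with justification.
Yes

For photoemission, the photon energy must exceed the work function.

Photon energy: E = hc/λ = 11.5120 eV
Work function: φ = 3.45 eV

Since E_photon (11.5120 eV) > φ (3.45 eV), photoemission WILL occur.
The threshold wavelength is λ₀ = hc/φ = 359.4 nm.
Since 107.7 nm < 359.4 nm, the light has sufficient energy.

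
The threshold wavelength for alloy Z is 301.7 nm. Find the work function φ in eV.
4.11 eV

At the threshold wavelength, photon energy equals work function:
φ = hc/λ₀

Calculating:
φ = (6.626×10⁻³⁴ J·s)(3×10⁸ m/s) / (301.7×10⁻⁹ m)
φ = 4.11 eV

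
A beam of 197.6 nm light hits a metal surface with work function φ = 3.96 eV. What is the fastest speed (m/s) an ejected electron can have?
9.0231e+05 m/s

First, find the maximum kinetic energy:
E_photon = hc/λ = 6.2745 eV
KE_max = E_photon - φ = 6.2745 - 3.96 = 2.3145 eV

Convert to Joules: KE_max = 2.3145 × 1.602×10⁻¹⁹ J = 3.7082e-19 J

Then use KE = ½mv² to find velocity:
v = √(2·KE/m) = √(2 × 3.7082e-19 J / 9.109e-31 kg)
v = 9.0231e+05 m/s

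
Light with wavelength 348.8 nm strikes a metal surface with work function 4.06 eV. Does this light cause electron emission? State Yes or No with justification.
No

For photoemission, the photon energy must exceed the work function.

Photon energy: E = hc/λ = 3.5546 eV
Work function: φ = 4.06 eV

Since E_photon (3.5546 eV) < φ (4.06 eV), photoemission will NOT occur.
The threshold wavelength is λ₀ = hc/φ = 305.4 nm.
Since 348.8 nm > 305.4 nm, the photons lack sufficient energy.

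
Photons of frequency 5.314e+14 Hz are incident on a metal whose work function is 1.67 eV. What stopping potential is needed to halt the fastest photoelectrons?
0.5277 V

The stopping potential V_s satisfies: eV_s = KE_max

First, find KE_max using Einstein's equation:
E_photon = hf = (6.626×10⁻³⁴ J·s)(5.314e+14 Hz) = 2.1977 eV
KE_max = E_photon - φ = 2.1977 - 1.67 = 0.5277 eV

Since eV_s = KE_max:
V_s = KE_max/e = 0.5277 V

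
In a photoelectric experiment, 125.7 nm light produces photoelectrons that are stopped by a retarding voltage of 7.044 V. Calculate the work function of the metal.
2.82 eV

The stopping potential gives the maximum kinetic energy: KE_max = eV_s = 7.044 eV

From Einstein's photoelectric equation: KE_max = hc/λ - φ
Rearranging: φ = hc/λ - KE_max

Calculate photon energy:
E_photon = hc/λ = (6.626×10⁻³⁴ J·s)(3×10⁸ m/s) / (125.7×10⁻⁹ m) = 9.8635 eV

Therefore:
φ = 9.8635 - 7.044 = 2.82 eV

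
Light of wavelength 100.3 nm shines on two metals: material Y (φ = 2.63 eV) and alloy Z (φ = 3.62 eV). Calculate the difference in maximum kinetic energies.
0.9900 eV

Using KE_max = hc/λ - φ for each metal:

Photon energy: E = hc/λ = 12.3613 eV

For material Y (φ₁ = 2.63 eV):
KE₁ = E - φ₁ = 12.3613 - 2.63 = 9.7313 eV

For alloy Z (φ₂ = 3.62 eV):
KE₂ = E - φ₂ = 12.3613 - 3.62 = 8.7413 eV

Difference:
ΔKE = KE₁ - KE₂ = 9.7313 - 8.7413 = 0.9900 eV

Note: The difference equals the difference in work functions: 3.62 - 2.63 = 0.99 eV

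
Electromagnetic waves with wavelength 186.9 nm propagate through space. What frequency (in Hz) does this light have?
1.6040e+15 Hz

Using the wave equation: c = fλ

Solving for frequency:
f = c/λ = (3×10⁸ m/s) / (186.9×10⁻⁹ m)
f = 1.6040e+15 Hz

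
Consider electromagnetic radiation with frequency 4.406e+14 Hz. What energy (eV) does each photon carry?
1.8222 eV

Using E = hf:

E = hf = (6.626×10⁻³⁴ J·s)(4.406e+14 Hz)
E = 1.8222 eV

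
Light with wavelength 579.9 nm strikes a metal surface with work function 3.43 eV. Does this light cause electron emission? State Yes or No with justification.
No

For photoemission, the photon energy must exceed the work function.

Photon energy: E = hc/λ = 2.1380 eV
Work function: φ = 3.43 eV

Since E_photon (2.1380 eV) < φ (3.43 eV), photoemission will NOT occur.
The threshold wavelength is λ₀ = hc/φ = 361.5 nm.
Since 579.9 nm > 361.5 nm, the photons lack sufficient energy.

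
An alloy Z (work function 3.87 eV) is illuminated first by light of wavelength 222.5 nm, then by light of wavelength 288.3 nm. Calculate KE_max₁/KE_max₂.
3.9540

Using Einstein's equation: KE_max = hc/λ - φ

For λ₁ = 222.5 nm:
E₁ = hc/λ₁ = 5.5723 eV
KE₁ = E₁ - φ = 5.5723 - 3.87 = 1.7023 eV

For λ₂ = 288.3 nm:
E₂ = hc/λ₂ = 4.3005 eV
KE₂ = E₂ - φ = 4.3005 - 3.87 = 0.4305 eV

Ratio: KE₁/KE₂ = 1.7023/0.4305 = 3.9540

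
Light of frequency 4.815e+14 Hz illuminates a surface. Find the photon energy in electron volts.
1.9913 eV

Using E = hf:

E = hf = (6.626×10⁻³⁴ J·s)(4.815e+14 Hz)
E = 1.9913 eV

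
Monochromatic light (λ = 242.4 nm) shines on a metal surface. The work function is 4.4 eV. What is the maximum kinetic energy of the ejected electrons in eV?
0.7149 eV

Using Einstein's photoelectric equation: KE_max = hf - φ = hc/λ - φ

First, calculate the photon energy:
E_photon = hc/λ = (6.626×10⁻³⁴ J·s)(3×10⁸ m/s) / (242.4×10⁻⁹ m)
E_photon = 5.1149 eV

Then, the maximum kinetic energy:
KE_max = E_photon - φ = 5.1149 eV - 4.4 eV = 0.7149 eV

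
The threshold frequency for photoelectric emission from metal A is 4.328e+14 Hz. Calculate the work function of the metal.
1.79 eV

At the threshold frequency, photon energy equals work function:
φ = hf₀

Calculating:
φ = (6.626×10⁻³⁴ J·s)(4.328e+14 Hz)
φ = 1.79 eV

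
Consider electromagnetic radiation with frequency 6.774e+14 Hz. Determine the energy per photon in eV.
2.8015 eV

Using E = hf:

E = hf = (6.626×10⁻³⁴ J·s)(6.774e+14 Hz)
E = 2.8015 eV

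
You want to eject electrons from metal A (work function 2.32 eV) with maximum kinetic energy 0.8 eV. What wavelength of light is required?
397.39 nm

From Einstein's equation: KE_max = hc/λ - φ

Rearranging for λ:
hc/λ = KE_max + φ
λ = hc/(KE_max + φ)

Required photon energy:
E_photon = KE_max + φ = 0.8 + 2.32 = 3.12 eV

Required wavelength:
λ = hc/E_photon = (6.626×10⁻³⁴)(3×10⁸) / (3.12 × 1.602×10⁻¹⁹)
λ = 397.39 nm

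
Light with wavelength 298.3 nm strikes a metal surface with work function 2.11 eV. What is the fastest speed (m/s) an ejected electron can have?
8.4843e+05 m/s

First, find the maximum kinetic energy:
E_photon = hc/λ = 4.1564 eV
KE_max = E_photon - φ = 4.1564 - 2.11 = 2.0464 eV

Convert to Joules: KE_max = 2.0464 × 1.602×10⁻¹⁹ J = 3.2786e-19 J

Then use KE = ½mv² to find velocity:
v = √(2·KE/m) = √(2 × 3.2786e-19 J / 9.109e-31 kg)
v = 8.4843e+05 m/s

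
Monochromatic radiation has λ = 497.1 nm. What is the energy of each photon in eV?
2.4942 eV

Using E = hf = hc/λ:

E = hc/λ = (6.626×10⁻³⁴ J·s)(3×10⁸ m/s) / (497.1×10⁻⁹ m)
E = 2.4942 eV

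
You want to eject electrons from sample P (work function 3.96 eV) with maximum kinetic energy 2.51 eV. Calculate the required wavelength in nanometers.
191.63 nm

From Einstein's equation: KE_max = hc/λ - φ

Rearranging for λ:
hc/λ = KE_max + φ
λ = hc/(KE_max + φ)

Required photon energy:
E_photon = KE_max + φ = 2.51 + 3.96 = 6.47 eV

Required wavelength:
λ = hc/E_photon = (6.626×10⁻³⁴)(3×10⁸) / (6.47 × 1.602×10⁻¹⁹)
λ = 191.63 nm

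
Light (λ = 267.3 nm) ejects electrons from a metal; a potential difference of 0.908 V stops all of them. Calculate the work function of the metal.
3.73 eV

The stopping potential gives the maximum kinetic energy: KE_max = eV_s = 0.908 eV

From Einstein's photoelectric equation: KE_max = hc/λ - φ
Rearranging: φ = hc/λ - KE_max

Calculate photon energy:
E_photon = hc/λ = (6.626×10⁻³⁴ J·s)(3×10⁸ m/s) / (267.3×10⁻⁹ m) = 4.6384 eV

Therefore:
φ = 4.6384 - 0.908 = 3.73 eV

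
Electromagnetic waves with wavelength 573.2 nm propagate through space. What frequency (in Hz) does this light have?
5.2302e+14 Hz

Using the wave equation: c = fλ

Solving for frequency:
f = c/λ = (3×10⁸ m/s) / (573.2×10⁻⁹ m)
f = 5.2302e+14 Hz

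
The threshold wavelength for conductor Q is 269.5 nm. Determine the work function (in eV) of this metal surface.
4.60 eV

At the threshold wavelength, photon energy equals work function:
φ = hc/λ₀

Calculating:
φ = (6.626×10⁻³⁴ J·s)(3×10⁸ m/s) / (269.5×10⁻⁹ m)
φ = 4.60 eV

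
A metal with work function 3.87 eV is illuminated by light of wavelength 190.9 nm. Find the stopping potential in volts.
2.6247 V

The stopping potential V_s satisfies: eV_s = KE_max

First, find KE_max using Einstein's equation:
E_photon = hc/λ = 6.4947 eV
KE_max = E_photon - φ = 6.4947 - 3.87 = 2.6247 eV

Since eV_s = KE_max:
V_s = KE_max/e = 2.6247 V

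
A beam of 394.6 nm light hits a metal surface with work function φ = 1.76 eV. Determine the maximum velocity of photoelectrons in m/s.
6.9724e+05 m/s

First, find the maximum kinetic energy:
E_photon = hc/λ = 3.1420 eV
KE_max = E_photon - φ = 3.1420 - 1.76 = 1.3820 eV

Convert to Joules: KE_max = 1.3820 × 1.602×10⁻¹⁹ J = 2.2142e-19 J

Then use KE = ½mv² to find velocity:
v = √(2·KE/m) = √(2 × 2.2142e-19 J / 9.109e-31 kg)
v = 6.9724e+05 m/s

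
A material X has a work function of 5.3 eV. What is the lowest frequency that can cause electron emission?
1.2815e+15 Hz

The threshold frequency is when the photon energy equals the work function:
hf₀ = φ

Solving for f₀:
f₀ = φ/h = (5.3 eV × 1.602×10⁻¹⁹ J/eV) / (6.626×10⁻³⁴ J·s)
f₀ = 1.2815e+15 Hz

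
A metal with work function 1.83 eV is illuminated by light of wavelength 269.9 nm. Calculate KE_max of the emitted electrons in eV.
2.7637 eV

Using Einstein's photoelectric equation: KE_max = hf - φ = hc/λ - φ

First, calculate the photon energy:
E_photon = hc/λ = (6.626×10⁻³⁴ J·s)(3×10⁸ m/s) / (269.9×10⁻⁹ m)
E_photon = 4.5937 eV

Then, the maximum kinetic energy:
KE_max = E_photon - φ = 4.5937 eV - 1.83 eV = 2.7637 eV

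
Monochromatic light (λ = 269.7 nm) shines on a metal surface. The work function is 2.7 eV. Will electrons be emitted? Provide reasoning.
Yes

For photoemission, the photon energy must exceed the work function.

Photon energy: E = hc/λ = 4.5971 eV
Work function: φ = 2.7 eV

Since E_photon (4.5971 eV) > φ (2.7 eV), photoemission WILL occur.
The threshold wavelength is λ₀ = hc/φ = 459.2 nm.
Since 269.7 nm < 459.2 nm, the light has sufficient energy.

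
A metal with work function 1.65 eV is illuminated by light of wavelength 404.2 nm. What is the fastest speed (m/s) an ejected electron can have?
7.0611e+05 m/s

First, find the maximum kinetic energy:
E_photon = hc/λ = 3.0674 eV
KE_max = E_photon - φ = 3.0674 - 1.65 = 1.4174 eV

Convert to Joules: KE_max = 1.4174 × 1.602×10⁻¹⁹ J = 2.2709e-19 J

Then use KE = ½mv² to find velocity:
v = √(2·KE/m) = √(2 × 2.2709e-19 J / 9.109e-31 kg)
v = 7.0611e+05 m/s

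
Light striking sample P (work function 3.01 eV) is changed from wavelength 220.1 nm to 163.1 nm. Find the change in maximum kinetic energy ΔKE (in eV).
1.9686 eV

Using Einstein's equation: KE_max = hc/λ - φ

For λ₁ = 220.1 nm:
KE₁ = hc/λ₁ - φ = 5.6331 - 3.01 = 2.6231 eV

For λ₂ = 163.1 nm:
KE₂ = hc/λ₂ - φ = 7.6017 - 3.01 = 4.5917 eV

Change in KE:
ΔKE = KE₂ - KE₁ = 4.5917 - 2.6231 = 1.9686 eV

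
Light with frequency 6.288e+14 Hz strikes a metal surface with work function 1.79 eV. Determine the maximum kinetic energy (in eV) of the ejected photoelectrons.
0.8105 eV

Using Einstein's photoelectric equation: KE_max = hf - φ

First, calculate the photon energy:
E_photon = hf = (6.626×10⁻³⁴ J·s)(6.288e+14 Hz)
E_photon = 2.6005 eV

Then, the maximum kinetic energy:
KE_max = E_photon - φ = 2.6005 eV - 1.79 eV = 0.8105 eV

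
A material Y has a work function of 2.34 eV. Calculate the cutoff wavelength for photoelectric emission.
529.85 nm

The threshold wavelength is when the photon energy equals the work function:
hc/λ₀ = φ

Solving for λ₀:
λ₀ = hc/φ = (6.626×10⁻³⁴ J·s)(3×10⁸ m/s) / (2.34 eV × 1.602×10⁻¹⁹ J/eV)
λ₀ = 529.85 nm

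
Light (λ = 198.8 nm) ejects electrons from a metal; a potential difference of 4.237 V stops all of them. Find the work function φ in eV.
2.00 eV

The stopping potential gives the maximum kinetic energy: KE_max = eV_s = 4.237 eV

From Einstein's photoelectric equation: KE_max = hc/λ - φ
Rearranging: φ = hc/λ - KE_max

Calculate photon energy:
E_photon = hc/λ = (6.626×10⁻³⁴ J·s)(3×10⁸ m/s) / (198.8×10⁻⁹ m) = 6.2366 eV

Therefore:
φ = 6.2366 - 4.237 = 2.00 eV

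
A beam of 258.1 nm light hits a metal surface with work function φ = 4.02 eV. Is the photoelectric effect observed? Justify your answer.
Yes

For photoemission, the photon energy must exceed the work function.

Photon energy: E = hc/λ = 4.8037 eV
Work function: φ = 4.02 eV

Since E_photon (4.8037 eV) > φ (4.02 eV), photoemission WILL occur.
The threshold wavelength is λ₀ = hc/φ = 308.4 nm.
Since 258.1 nm < 308.4 nm, the light has sufficient energy.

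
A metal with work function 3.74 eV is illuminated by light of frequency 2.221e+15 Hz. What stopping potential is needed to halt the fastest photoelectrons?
5.4453 V

The stopping potential V_s satisfies: eV_s = KE_max

First, find KE_max using Einstein's equation:
E_photon = hf = (6.626×10⁻³⁴ J·s)(2.221e+15 Hz) = 9.1853 eV
KE_max = E_photon - φ = 9.1853 - 3.74 = 5.4453 eV

Since eV_s = KE_max:
V_s = KE_max/e = 5.4453 V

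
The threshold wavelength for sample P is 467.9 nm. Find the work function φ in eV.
2.65 eV

At the threshold wavelength, photon energy equals work function:
φ = hc/λ₀

Calculating:
φ = (6.626×10⁻³⁴ J·s)(3×10⁸ m/s) / (467.9×10⁻⁹ m)
φ = 2.65 eV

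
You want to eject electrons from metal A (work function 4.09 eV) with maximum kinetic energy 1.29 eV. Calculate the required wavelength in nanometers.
230.45 nm

From Einstein's equation: KE_max = hc/λ - φ

Rearranging for λ:
hc/λ = KE_max + φ
λ = hc/(KE_max + φ)

Required photon energy:
E_photon = KE_max + φ = 1.29 + 4.09 = 5.38 eV

Required wavelength:
λ = hc/E_photon = (6.626×10⁻³⁴)(3×10⁸) / (5.38 × 1.602×10⁻¹⁹)
λ = 230.45 nm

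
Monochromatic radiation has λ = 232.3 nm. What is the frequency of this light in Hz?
1.2905e+15 Hz

Using the wave equation: c = fλ

Solving for frequency:
f = c/λ = (3×10⁸ m/s) / (232.3×10⁻⁹ m)
f = 1.2905e+15 Hz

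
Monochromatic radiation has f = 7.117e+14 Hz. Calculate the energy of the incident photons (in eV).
2.9434 eV

Using E = hf:

E = hf = (6.626×10⁻³⁴ J·s)(7.117e+14 Hz)
E = 2.9434 eV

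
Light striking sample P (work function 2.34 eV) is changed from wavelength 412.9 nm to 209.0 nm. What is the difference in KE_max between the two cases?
2.9295 eV

Using Einstein's equation: KE_max = hc/λ - φ

For λ₁ = 412.9 nm:
KE₁ = hc/λ₁ - φ = 3.0028 - 2.34 = 0.6628 eV

For λ₂ = 209.0 nm:
KE₂ = hc/λ₂ - φ = 5.9323 - 2.34 = 3.5923 eV

Change in KE:
ΔKE = KE₂ - KE₁ = 3.5923 - 0.6628 = 2.9295 eV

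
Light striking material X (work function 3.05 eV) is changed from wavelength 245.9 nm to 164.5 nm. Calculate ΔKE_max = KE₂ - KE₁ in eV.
2.4950 eV

Using Einstein's equation: KE_max = hc/λ - φ

For λ₁ = 245.9 nm:
KE₁ = hc/λ₁ - φ = 5.0421 - 3.05 = 1.9921 eV

For λ₂ = 164.5 nm:
KE₂ = hc/λ₂ - φ = 7.5370 - 3.05 = 4.4870 eV

Change in KE:
ΔKE = KE₂ - KE₁ = 4.4870 - 1.9921 = 2.4950 eV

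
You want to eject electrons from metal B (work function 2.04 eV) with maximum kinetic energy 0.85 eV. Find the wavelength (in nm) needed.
429.01 nm

From Einstein's equation: KE_max = hc/λ - φ

Rearranging for λ:
hc/λ = KE_max + φ
λ = hc/(KE_max + φ)

Required photon energy:
E_photon = KE_max + φ = 0.85 + 2.04 = 2.89 eV

Required wavelength:
λ = hc/E_photon = (6.626×10⁻³⁴)(3×10⁸) / (2.89 × 1.602×10⁻¹⁹)
λ = 429.01 nm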